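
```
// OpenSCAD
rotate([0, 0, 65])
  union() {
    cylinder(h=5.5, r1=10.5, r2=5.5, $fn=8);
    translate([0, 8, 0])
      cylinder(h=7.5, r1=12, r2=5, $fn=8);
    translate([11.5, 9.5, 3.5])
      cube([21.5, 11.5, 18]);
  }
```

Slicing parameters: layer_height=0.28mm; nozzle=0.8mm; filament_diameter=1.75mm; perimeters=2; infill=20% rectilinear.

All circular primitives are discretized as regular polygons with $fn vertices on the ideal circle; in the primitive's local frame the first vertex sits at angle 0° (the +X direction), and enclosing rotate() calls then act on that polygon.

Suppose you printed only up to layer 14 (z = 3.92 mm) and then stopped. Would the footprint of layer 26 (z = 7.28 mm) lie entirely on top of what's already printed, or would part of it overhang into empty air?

Compare the two slices. At z = 3.92: the cone: at t=0.713 of its height the radius interpolates to r₁+(r₂−r₁)t = 6.936, giving a regular 8-gon of that circumradius (area = (8/2)·6.936²·sin(360°/8) = 136.08 mm²); the cone at (0, 8) contributes a regular 8-gon of circumradius 8.341 (interpolated between r1=12 and r2=5 at t=0.523) (area = (8/2)·8.341²·sin(360°/8) = 196.80 mm²); the cube at (11.5, 9.5) is present — its section is the full 21.5×11.5 rectangle (area 247.25 mm²); Combining (union): the regions partially overlap — summed areas 580.13 mm² minus the doubly-counted overlap 55.09 mm² gives 525.04 mm² — area = 525.04 mm²; (rotated 65° about Z; rotation is an isometry so areas/perimeters/island counts are preserved). At z = 7.28: the cone is absent (z outside [0, 5.5]); the cone at (0, 8): at t=0.971 of its height the radius interpolates to r₁+(r₂−r₁)t = 5.205, giving a regular 8-gon of that circumradius (area = (8/2)·5.205²·sin(360°/8) = 76.64 mm²); the cube at (11.5, 9.5) (footprint 21.5×11.5) is included at this height (area 247.25 mm²); Merging all regions: the 2 present regions are separate (no shared area or edge), so areas and boundary lengths simply add and each stays a separate island — area = 323.89 mm²; (whole slice rotated 65° about Z — lengths, areas and connectivity unchanged). Checking containment: the cross-section at z = 7.28 is a subset of the cross-section at z = 3.92.

entirely on top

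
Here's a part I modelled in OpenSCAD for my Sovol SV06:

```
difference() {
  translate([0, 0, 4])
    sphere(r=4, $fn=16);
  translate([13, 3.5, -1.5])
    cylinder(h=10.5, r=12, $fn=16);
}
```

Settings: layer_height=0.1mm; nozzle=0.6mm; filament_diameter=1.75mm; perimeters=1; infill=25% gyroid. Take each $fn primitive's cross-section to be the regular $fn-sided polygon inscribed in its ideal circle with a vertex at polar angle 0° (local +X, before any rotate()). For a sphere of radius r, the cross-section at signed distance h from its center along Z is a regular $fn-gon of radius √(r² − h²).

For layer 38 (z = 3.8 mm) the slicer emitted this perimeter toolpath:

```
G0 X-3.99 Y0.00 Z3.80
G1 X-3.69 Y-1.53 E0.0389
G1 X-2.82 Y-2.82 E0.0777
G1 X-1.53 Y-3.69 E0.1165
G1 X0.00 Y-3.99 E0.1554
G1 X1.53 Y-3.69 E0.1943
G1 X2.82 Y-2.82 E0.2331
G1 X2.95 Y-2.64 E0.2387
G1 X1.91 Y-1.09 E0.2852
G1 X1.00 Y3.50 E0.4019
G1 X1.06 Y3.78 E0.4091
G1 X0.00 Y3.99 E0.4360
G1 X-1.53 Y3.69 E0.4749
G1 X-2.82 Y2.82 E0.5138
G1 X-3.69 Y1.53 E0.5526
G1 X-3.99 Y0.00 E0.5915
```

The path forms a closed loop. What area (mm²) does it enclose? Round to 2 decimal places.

Apply the shoelace formula to the sequence of (X, Y) vertices; enclosed area = 37.88 mm².

37.88 mm²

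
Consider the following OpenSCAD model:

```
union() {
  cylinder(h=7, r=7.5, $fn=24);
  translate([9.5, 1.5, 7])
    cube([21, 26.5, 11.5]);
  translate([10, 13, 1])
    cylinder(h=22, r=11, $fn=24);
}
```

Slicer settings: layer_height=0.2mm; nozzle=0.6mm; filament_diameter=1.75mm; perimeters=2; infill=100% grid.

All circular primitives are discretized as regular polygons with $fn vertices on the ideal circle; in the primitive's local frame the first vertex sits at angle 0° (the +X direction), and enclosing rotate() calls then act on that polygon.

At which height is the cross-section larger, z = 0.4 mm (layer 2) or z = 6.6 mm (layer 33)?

layer 33 (z = 6.6 mm)

Layer 2 (z = 0.4): the r=7.5 cylinder gives a regular 24-gon of circumradius 7.5 (constant along its height) (area = (24/2)·7.500²·sin(360°/24) = 174.70 mm²); the cube at (9.5, 1.5) is not intersected at this z (z outside [7, 18.5]); the cylinder at (10, 13) is not intersected at this z (z outside [1, 23]); Merging all regions: only the r=7.5 cylinder is present, so the union is just that shape — area = 174.70 mm². So its area = 174.70 mm². Layer 33 (z = 6.6): the r=7.5 cylinder gives a regular 24-gon of circumradius 7.5 (constant along its height) (area = (24/2)·7.500²·sin(360°/24) = 174.70 mm²); the cube at (9.5, 1.5) does not reach this height (z outside [7, 18.5]); the r=11 cylinder at (10, 13) contributes a regular 24-gon of circumradius 11 (area = (24/2)·11.000²·sin(360°/24) = 375.81 mm²); Taking the union: the regions partially overlap — summed areas 550.51 mm² minus the doubly-counted overlap 10.93 mm² gives 539.58 mm² — area = 539.58 mm². So its area = 539.58 mm². Layer 33 is larger (539.58 vs 174.70 mm²).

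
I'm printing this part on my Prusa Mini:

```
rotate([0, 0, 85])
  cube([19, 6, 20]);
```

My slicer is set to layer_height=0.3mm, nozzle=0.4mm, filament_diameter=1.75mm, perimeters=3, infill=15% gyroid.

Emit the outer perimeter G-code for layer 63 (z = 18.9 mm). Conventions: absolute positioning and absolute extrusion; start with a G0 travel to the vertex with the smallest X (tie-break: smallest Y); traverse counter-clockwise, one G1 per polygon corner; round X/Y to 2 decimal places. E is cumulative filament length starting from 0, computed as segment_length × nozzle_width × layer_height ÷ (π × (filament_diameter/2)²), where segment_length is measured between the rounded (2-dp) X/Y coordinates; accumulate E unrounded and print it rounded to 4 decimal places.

At z = 18.9 mm: the cube is present — its section is the full 19×6 rectangle; (rotated 85° about Z; rotation is an isometry so areas/perimeters/island counts are preserved). The outline is a single polygon with 4 vertices. Extrusion per mm of travel: 0.4 × 0.3 / (π × 0.875²) = 0.049890. Accumulating E over each segment gives final E = 2.4950.

G0 X-5.98 Y0.52 Z18.90
G1 X0.00 Y0.00 E0.2995
G1 X1.66 Y18.93 E1.2475
G1 X-4.32 Y19.45 E1.5470
G1 X-5.98 Y0.52 E2.4950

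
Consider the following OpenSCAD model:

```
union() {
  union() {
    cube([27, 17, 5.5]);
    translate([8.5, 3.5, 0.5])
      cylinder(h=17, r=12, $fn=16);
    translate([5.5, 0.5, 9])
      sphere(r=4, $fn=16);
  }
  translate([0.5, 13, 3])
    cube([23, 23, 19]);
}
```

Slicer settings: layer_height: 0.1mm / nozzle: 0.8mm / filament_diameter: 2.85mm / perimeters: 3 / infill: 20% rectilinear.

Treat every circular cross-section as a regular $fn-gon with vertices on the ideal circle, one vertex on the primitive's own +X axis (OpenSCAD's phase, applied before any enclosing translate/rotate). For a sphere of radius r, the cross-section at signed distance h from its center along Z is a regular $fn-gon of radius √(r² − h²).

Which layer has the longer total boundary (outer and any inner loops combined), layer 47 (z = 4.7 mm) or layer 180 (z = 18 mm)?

Layer 47 (z = 4.7): the 27×17 cube contributes its full rectangle (perimeter 88.00 mm); the r=12 cylinder at (8.5, 3.5) gives a regular 16-gon of circumradius 12 (constant along its height) (perimeter = 2·16·12.000·sin(180°/16) = 74.91 mm); the sphere at (5.5, 0.5) is not intersected at this z (|z−center|=4.300 > r=4); Taking the union: the regions partially overlap (shared area 271.98 mm²), so the edge portions inside another operand are dropped and the merged outline is re-measured after clipping — boundary = 99.46 mm; the 23×23 cube at (0.5, 13) contributes its full rectangle (perimeter 92.00 mm); Taking the union: the regions partially overlap (shared area 92.00 mm²), so the edge portions inside another operand are dropped and the merged outline is re-measured after clipping — boundary = 137.46 mm. So its perimeter = 137.46 mm. Layer 180 (z = 18): the cube is absent (z outside [0, 5.5]); the cylinder at (8.5, 3.5) is absent (z outside [0.5, 17.5]); the sphere at (5.5, 0.5) is absent (|z−center|=9.000 > r=4); Combining (union): nothing is present at this height; the 23×23 cube at (0.5, 13) contributes its full rectangle (perimeter 92.00 mm); Combining (union): only the 23×23 cube at (0.5, 13) is present, so the union is just that shape — boundary = 92.00 mm. So its perimeter = 92.00 mm. Layer 47 is larger (137.46 vs 92.00 mm).

layer 47 (z = 4.7 mm)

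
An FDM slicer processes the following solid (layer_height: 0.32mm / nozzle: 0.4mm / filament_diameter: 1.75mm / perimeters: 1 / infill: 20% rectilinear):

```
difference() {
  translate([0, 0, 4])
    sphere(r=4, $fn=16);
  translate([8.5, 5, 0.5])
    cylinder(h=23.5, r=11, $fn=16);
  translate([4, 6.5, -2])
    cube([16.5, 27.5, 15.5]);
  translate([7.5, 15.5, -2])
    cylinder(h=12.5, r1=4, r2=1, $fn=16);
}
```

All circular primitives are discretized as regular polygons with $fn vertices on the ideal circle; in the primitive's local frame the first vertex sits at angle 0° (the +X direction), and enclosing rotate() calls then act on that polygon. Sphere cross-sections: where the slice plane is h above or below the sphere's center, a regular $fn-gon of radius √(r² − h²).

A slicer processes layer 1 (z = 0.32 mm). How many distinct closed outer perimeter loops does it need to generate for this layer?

1

At z = 0.32 mm: the r=4 sphere slices to a regular 16-gon of circumradius 1.568 (√(r²−h²) with h=3.68 from center); the cylinder at (8.5, 5) does not reach this height (z outside [0.5, 24]); the cube at (4, 6.5) is present — its section is the full 16.5×27.5 rectangle; the cone at (7.5, 15.5) contributes a regular 16-gon of circumradius 3.443 (interpolated between r1=4 and r2=1 at t=0.186); Taking the first minus the rest: starting from the r=4 sphere, the 16.5×27.5 cube at (4, 6.5) misses the remaining region (no effect); the cone at (7.5, 15.5) misses the remaining region (no effect) — 1 connected region. The result has 1 disconnected region.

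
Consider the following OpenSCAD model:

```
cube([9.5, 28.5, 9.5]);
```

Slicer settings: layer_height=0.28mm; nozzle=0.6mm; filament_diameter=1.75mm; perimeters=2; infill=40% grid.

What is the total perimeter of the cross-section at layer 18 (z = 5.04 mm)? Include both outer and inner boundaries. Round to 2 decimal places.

At z = 5.04 mm: the cube (footprint 9.5×28.5) is included at this height (perimeter 76.00 mm). Overall, the cross-section is a single solid region. Total boundary length (outer) = 76.00 mm.

76.00 mm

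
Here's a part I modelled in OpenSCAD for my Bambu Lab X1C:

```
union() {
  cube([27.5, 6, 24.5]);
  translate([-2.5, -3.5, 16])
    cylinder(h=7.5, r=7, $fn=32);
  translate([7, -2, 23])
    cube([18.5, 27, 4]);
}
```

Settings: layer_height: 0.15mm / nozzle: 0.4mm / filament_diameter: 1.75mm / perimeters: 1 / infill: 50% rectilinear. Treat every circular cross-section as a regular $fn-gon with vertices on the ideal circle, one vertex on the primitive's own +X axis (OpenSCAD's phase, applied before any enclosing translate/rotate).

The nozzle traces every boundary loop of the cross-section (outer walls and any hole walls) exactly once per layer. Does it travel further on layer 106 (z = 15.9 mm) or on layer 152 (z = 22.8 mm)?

layer 152 (z = 22.8 mm)

Layer 106 (z = 15.9): the cube is present — its section is the full 27.5×6 rectangle (perimeter 67.00 mm); the cylinder at (-2.5, -3.5) does not reach this height (z outside [16, 23.5]); the cube at (7, -2) is not intersected at this z (z outside [23, 27]); Combining (union): only the 27.5×6 cube is present, so the union is just that shape — boundary = 67.00 mm. So its perimeter = 67.00 mm. Layer 152 (z = 22.8): the cube is present — its section is the full 27.5×6 rectangle (perimeter 67.00 mm); the r=7 cylinder at (-2.5, -3.5) contributes a regular 32-gon of circumradius 7 (perimeter = 2·32·7.000·sin(180°/32) = 43.91 mm); the cube at (7, -2) is absent (z outside [23, 27]); Merging all regions: the regions partially overlap (shared area 6.58 mm²), so the edge portions inside another operand are dropped and the merged outline is re-measured after clipping — boundary = 99.62 mm. So its perimeter = 99.62 mm. Layer 152 is larger (99.62 vs 67.00 mm).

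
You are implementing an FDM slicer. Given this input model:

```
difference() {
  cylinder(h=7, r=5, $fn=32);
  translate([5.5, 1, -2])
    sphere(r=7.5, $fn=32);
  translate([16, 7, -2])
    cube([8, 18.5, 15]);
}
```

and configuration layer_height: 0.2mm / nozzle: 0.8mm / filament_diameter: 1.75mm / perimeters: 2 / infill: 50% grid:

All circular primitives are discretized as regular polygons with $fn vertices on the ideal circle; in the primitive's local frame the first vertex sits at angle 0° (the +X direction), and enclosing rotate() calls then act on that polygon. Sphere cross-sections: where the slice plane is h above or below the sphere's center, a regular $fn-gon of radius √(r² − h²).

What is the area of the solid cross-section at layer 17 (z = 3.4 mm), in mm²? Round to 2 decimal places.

50.64 mm²

At z = 3.4 mm: the r=5 cylinder gives a regular 32-gon of circumradius 5 (constant along its height) (area = (32/2)·5.000²·sin(360°/32) = 78.04 mm²); the r=7.5 sphere at (5.5, 1) contributes a regular 32-gon of circumradius √(7.5²−5.4²) = 5.205 (area = (32/2)·5.205²·sin(360°/32) = 84.56 mm²); the cube at (16, 7) (footprint 8×18.5) is included at this height (area 148.00 mm²); Subtracting the remaining from the first: starting from the r=5 cylinder (78.04 mm²), the r=7.5 sphere at (5.5, 1) partially overlaps it — only the 27.40 mm² overlap (of its 84.56 mm²) is removed, clipping the outline; the 8×18.5 cube at (16, 7) misses the remaining region (no effect) — area = 50.64 mm². Overall, the cross-section is a single solid region. Net area = 50.64 mm².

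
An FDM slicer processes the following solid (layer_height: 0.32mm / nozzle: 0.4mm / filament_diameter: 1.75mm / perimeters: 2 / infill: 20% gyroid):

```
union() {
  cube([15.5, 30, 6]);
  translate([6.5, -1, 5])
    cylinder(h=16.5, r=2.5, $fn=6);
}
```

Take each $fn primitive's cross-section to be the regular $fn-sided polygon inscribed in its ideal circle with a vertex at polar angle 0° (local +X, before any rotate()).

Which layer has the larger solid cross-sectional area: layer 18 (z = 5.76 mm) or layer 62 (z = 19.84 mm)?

layer 18 (z = 5.76 mm)

Layer 18 (z = 5.76): the cube (footprint 15.5×30) is included at this height (area 465.00 mm²); the r=2.5 cylinder at (6.5, -1) contributes a regular 6-gon of circumradius 2.5 (area = (6/2)·2.500²·sin(360°/6) = 16.24 mm²); Merging all regions: the regions partially overlap — summed areas 481.24 mm² minus the doubly-counted overlap 3.70 mm² gives 477.54 mm² — area = 477.54 mm². So its area = 477.54 mm². Layer 62 (z = 19.84): the cube is absent (z outside [0, 6]); the r=2.5 cylinder at (6.5, -1) contributes a regular 6-gon of circumradius 2.5 (area = (6/2)·2.500²·sin(360°/6) = 16.24 mm²); Combining (union): only the r=2.5 cylinder at (6.5, -1) is present, so the union is just that shape — area = 16.24 mm². So its area = 16.24 mm². Layer 18 is larger (477.54 vs 16.24 mm²).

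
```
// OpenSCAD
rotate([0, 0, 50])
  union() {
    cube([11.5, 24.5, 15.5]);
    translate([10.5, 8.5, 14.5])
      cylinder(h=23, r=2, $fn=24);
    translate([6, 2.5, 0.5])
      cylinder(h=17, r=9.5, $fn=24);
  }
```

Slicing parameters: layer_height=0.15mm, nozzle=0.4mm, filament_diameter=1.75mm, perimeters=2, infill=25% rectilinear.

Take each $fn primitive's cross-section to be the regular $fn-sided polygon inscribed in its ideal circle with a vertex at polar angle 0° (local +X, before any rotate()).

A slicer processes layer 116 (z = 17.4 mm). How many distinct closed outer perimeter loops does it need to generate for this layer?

At z = 17.4 mm: the cube does not reach this height (z outside [0, 15.5]); the cylinder at (10.5, 8.5): section is a regular 24-gon, circumradius r=2; the r=9.5 cylinder at (6, 2.5) gives a regular 24-gon of circumradius 9.5 (constant along its height); Combining (union): the regions partially overlap (shared area 12.37 mm²), so overlapping operands fuse into one piece — 1 connected region; (rotated 50° about Z; rotation is an isometry so areas/perimeters/island counts are preserved). The result has 1 disconnected region.

1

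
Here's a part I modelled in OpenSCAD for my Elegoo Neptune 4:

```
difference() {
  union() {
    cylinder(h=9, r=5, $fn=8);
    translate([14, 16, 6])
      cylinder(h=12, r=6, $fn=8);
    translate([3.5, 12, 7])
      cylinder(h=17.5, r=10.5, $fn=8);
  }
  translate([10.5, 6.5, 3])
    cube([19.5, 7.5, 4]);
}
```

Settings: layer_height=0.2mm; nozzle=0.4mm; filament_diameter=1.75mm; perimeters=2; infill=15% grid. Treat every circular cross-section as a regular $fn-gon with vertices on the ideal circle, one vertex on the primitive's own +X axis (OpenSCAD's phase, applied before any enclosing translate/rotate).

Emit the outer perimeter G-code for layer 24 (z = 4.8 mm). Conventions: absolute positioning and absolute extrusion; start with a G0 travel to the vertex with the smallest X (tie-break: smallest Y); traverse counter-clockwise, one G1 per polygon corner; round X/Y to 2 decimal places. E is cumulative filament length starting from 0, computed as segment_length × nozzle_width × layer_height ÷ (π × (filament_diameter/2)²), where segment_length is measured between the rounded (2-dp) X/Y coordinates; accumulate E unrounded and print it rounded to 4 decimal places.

At z = 4.8 mm: the cylinder: section is a regular 8-gon, circumradius r=5; the cylinder at (14, 16) is absent (z outside [6, 18]); the cylinder at (3.5, 12) is absent (z outside [7, 24.5]); Merging all regions: only the r=5 cylinder is present, so the union is just that shape — 1 connected region; the cube at (10.5, 6.5) is present — its section is the full 19.5×7.5 rectangle; Taking the first minus the rest: starting from that combined region, the 19.5×7.5 cube at (10.5, 6.5) misses the remaining region (no effect) — 1 connected region. The outline is a single polygon with 8 vertices. Extrusion per mm of travel: 0.4 × 0.2 / (π × 0.875²) = 0.033260. Accumulating E over each segment gives final E = 1.0189.

G0 X-5.00 Y0.00 Z4.80
G1 X-3.54 Y-3.54 E0.1274
G1 X0.00 Y-5.00 E0.2547
G1 X3.54 Y-3.54 E0.3821
G1 X5.00 Y0.00 E0.5094
G1 X3.54 Y3.54 E0.6368
G1 X0.00 Y5.00 E0.7642
G1 X-3.54 Y3.54 E0.8915
G1 X-5.00 Y0.00 E1.0189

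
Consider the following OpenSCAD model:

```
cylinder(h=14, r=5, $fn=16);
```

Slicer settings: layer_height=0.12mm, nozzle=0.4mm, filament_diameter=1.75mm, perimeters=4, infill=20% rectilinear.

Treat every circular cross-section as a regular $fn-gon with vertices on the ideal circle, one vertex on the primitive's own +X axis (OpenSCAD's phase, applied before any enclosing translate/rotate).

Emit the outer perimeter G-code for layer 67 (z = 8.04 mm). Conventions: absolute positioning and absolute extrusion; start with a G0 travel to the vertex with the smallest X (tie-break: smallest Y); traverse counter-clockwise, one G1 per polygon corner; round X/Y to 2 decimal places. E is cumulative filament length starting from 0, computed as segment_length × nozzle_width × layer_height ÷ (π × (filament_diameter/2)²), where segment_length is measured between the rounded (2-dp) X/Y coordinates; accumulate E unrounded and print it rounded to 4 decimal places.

G0 X-5.00 Y0.00 Z8.04
G1 X-4.62 Y-1.91 E0.0389
G1 X-3.54 Y-3.54 E0.0779
G1 X-1.91 Y-4.62 E0.1169
G1 X0.00 Y-5.00 E0.1558
G1 X1.91 Y-4.62 E0.1946
G1 X3.54 Y-3.54 E0.2337
G1 X4.62 Y-1.91 E0.2727
G1 X5.00 Y0.00 E0.3115
G1 X4.62 Y1.91 E0.3504
G1 X3.54 Y3.54 E0.3894
G1 X1.91 Y4.62 E0.4284
G1 X0.00 Y5.00 E0.4673
G1 X-1.91 Y4.62 E0.5062
G1 X-3.54 Y3.54 E0.5452
G1 X-4.62 Y1.91 E0.5842
G1 X-5.00 Y0.00 E0.6231

At z = 8.04 mm: the r=5 cylinder gives a regular 16-gon of circumradius 5 (constant along its height). The outline is a single polygon with 16 vertices. Extrusion per mm of travel: 0.4 × 0.12 / (π × 0.875²) = 0.019956. Accumulating E over each segment gives final E = 0.6231.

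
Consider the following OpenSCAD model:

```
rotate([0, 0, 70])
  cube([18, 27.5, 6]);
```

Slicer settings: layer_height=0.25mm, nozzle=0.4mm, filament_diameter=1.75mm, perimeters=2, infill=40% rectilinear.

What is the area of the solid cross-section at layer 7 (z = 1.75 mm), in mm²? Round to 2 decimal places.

495.00 mm²

At z = 1.75 mm: the 18×27.5 cube contributes its full rectangle (area 495.00 mm²); (whole slice rotated 70° about Z — lengths, areas and connectivity unchanged). Overall, the cross-section is a single solid region. Net area = 495.00 mm².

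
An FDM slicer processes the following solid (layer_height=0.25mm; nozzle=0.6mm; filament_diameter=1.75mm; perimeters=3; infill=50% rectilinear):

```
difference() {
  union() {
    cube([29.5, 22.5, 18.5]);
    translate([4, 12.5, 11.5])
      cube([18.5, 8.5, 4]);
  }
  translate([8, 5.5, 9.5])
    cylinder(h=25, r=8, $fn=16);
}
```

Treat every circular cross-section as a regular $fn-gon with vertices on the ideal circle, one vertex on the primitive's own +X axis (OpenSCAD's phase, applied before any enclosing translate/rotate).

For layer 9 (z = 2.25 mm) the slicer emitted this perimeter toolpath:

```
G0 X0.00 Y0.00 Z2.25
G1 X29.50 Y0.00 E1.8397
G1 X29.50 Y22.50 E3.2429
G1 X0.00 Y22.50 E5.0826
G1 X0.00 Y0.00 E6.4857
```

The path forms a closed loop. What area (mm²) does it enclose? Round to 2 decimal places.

663.75 mm²

Apply the shoelace formula to the sequence of (X, Y) vertices; enclosed area = 663.75 mm².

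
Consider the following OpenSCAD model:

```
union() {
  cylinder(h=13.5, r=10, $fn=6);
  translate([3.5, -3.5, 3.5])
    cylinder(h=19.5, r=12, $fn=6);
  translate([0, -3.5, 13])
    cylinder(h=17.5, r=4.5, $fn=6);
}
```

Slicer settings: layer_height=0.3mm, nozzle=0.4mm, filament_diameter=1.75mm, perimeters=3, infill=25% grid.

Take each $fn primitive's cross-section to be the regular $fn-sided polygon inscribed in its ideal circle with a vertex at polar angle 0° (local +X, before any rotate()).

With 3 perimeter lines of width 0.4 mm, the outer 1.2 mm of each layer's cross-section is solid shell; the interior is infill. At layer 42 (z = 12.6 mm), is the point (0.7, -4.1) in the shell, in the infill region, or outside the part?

infill

At z = 12.6 mm: the r=10 cylinder contributes a regular 6-gon of circumradius 10; the r=12 cylinder at (3.5, -3.5) gives a regular 6-gon of circumradius 12 (constant along its height); the cylinder at (0, -3.5) does not reach this height (z outside [13, 30.5]); Merging all regions: the regions partially overlap (shared area 210.69 mm²), so overlapping operands fuse into one piece — 1 connected region. Overall, the cross-section is a single solid region. The nearest boundary edge runs (-2.50, -13.89)→(-8.50, -3.50); distance from the point to it = 7.67 mm. The point is inside the cross-section and 7.67 mm from the nearest boundary — more than the 1.2 mm shell width (3 × 0.4), so it's in the infill interior.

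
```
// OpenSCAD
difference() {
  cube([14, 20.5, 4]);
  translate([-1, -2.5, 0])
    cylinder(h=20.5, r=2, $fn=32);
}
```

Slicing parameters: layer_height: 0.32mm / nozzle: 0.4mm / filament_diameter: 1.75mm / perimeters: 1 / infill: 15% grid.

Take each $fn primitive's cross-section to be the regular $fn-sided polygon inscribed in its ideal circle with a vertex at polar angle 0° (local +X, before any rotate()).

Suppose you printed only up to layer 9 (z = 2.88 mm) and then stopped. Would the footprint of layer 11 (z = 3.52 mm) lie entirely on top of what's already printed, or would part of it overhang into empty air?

Compare the two slices. At z = 2.88: the cube is present — its section is the full 14×20.5 rectangle (area 287.00 mm²); the cylinder at (-1, -2.5): section is a regular 32-gon, circumradius r=2 (area = (32/2)·2.000²·sin(360°/32) = 12.49 mm²); After the difference (first − rest): starting from the 14×20.5 cube (287.00 mm²), the r=2 cylinder at (-1, -2.5) misses the remaining region (no effect) — area = 287.00 mm². At z = 3.52: the 14×20.5 cube contributes its full rectangle (area 287.00 mm²); the r=2 cylinder at (-1, -2.5) gives a regular 32-gon of circumradius 2 (constant along its height) (area = (32/2)·2.000²·sin(360°/32) = 12.49 mm²); Subtracting the remaining from the first: starting from the 14×20.5 cube (287.00 mm²), the r=2 cylinder at (-1, -2.5) misses the remaining region (no effect) — area = 287.00 mm². Checking containment: the cross-section at z = 3.52 is a subset of the cross-section at z = 2.88.

entirely on top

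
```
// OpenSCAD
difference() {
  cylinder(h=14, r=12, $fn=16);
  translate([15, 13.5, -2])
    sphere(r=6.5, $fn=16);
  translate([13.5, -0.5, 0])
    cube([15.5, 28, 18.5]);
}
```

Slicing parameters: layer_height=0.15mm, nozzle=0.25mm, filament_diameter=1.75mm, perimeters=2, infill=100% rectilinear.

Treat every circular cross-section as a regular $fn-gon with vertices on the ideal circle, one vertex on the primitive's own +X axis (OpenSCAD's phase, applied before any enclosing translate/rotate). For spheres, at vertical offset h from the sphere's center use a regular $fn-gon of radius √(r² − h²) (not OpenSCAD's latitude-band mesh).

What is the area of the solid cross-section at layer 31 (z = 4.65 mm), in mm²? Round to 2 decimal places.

At z = 4.65 mm: the cylinder: section is a regular 16-gon, circumradius r=12 (area = (16/2)·12.000²·sin(360°/16) = 440.85 mm²); the sphere at (15, 13.5) is absent (|z−center|=6.650 > r=6.5); the cube at (13.5, -0.5) (footprint 15.5×28) is included at this height (area 434.00 mm²); After the difference (first − rest): starting from the r=12 cylinder (440.85 mm²), the 15.5×28 cube at (13.5, -0.5) misses the remaining region (no effect) — area = 440.85 mm². Overall, the cross-section is a single solid region. Net area = 440.85 mm².

440.85 mm²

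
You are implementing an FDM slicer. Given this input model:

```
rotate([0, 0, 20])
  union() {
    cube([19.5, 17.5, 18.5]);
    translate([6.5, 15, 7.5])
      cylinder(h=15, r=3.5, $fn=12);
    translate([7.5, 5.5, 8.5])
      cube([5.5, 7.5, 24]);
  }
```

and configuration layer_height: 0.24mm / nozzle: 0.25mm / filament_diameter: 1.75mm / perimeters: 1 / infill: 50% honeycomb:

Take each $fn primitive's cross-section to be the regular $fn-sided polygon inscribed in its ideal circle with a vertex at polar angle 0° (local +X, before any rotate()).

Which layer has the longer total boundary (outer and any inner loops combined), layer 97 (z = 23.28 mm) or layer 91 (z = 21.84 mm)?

layer 91 (z = 21.84 mm)

Layer 97 (z = 23.28): the cube is absent (z outside [0, 18.5]); the cylinder at (6.5, 15) is not intersected at this z (z outside [7.5, 22.5]); the cube at (7.5, 5.5) (footprint 5.5×7.5) is included at this height (perimeter 26.00 mm); Combining (union): only the 5.5×7.5 cube at (7.5, 5.5) is present, so the union is just that shape — boundary = 26.00 mm; (whole slice rotated 20° about Z — lengths, areas and connectivity unchanged). So its perimeter = 26.00 mm. Layer 91 (z = 21.84): the cube is not intersected at this z (z outside [0, 18.5]); the r=3.5 cylinder at (6.5, 15) gives a regular 12-gon of circumradius 3.5 (constant along its height) (perimeter = 2·12·3.500·sin(180°/12) = 21.74 mm); the cube at (7.5, 5.5) (footprint 5.5×7.5) is included at this height (perimeter 26.00 mm); Merging all regions: the regions partially overlap (shared area 1.38 mm²), so the edge portions inside another operand are dropped and the merged outline is re-measured after clipping — boundary = 42.49 mm; (rotated 20° about Z; rotation is an isometry so areas/perimeters/island counts are preserved). So its perimeter = 42.49 mm. Layer 91 is larger (42.49 vs 26.00 mm).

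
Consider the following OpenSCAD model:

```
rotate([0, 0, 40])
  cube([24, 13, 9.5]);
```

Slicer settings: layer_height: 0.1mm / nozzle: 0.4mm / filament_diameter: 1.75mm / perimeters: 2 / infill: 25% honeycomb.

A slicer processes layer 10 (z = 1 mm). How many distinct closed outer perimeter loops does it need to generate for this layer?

1

At z = 1 mm: the 24×13 cube contributes its full rectangle; (whole slice rotated 40° about Z — lengths, areas and connectivity unchanged). The result has 1 disconnected region.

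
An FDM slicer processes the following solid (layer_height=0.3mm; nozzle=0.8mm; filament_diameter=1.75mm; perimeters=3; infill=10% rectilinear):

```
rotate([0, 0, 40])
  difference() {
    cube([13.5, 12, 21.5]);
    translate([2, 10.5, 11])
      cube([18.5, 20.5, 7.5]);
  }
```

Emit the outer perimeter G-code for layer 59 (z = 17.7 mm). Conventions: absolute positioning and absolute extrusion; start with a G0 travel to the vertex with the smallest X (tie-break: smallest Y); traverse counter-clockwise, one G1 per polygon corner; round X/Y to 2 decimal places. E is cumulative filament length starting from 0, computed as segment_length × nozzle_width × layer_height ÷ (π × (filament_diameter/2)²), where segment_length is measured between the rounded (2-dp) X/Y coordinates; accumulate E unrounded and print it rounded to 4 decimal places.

G0 X-7.71 Y9.19 Z17.70
G1 X0.00 Y0.00 E1.1969
G1 X10.34 Y8.68 E2.5440
G1 X3.59 Y16.72 E3.5915
G1 X-5.22 Y9.33 E4.7389
G1 X-6.18 Y10.48 E4.8883
G1 X-7.71 Y9.19 E5.0880

At z = 17.7 mm: the cube (footprint 13.5×12) is included at this height; the cube at (2, 10.5) is present — its section is the full 18.5×20.5 rectangle; Subtracting the remaining from the first: starting from the 13.5×12 cube, the 18.5×20.5 cube at (2, 10.5) partially overlaps it — only the 17.25 mm² overlap (of its 379.25 mm²) is removed, clipping the outline — 1 connected region; (rotated 40° about Z; rotation is an isometry so areas/perimeters/island counts are preserved). The outline is a single polygon with 6 vertices. Extrusion per mm of travel: 0.8 × 0.3 / (π × 0.875²) = 0.099780. Accumulating E over each segment gives final E = 5.0880.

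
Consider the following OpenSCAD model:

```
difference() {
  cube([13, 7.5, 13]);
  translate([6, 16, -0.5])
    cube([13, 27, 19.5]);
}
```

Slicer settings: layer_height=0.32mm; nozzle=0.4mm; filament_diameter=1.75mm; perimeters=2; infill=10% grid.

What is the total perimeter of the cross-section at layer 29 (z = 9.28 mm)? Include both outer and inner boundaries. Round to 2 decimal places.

At z = 9.28 mm: the cube is present — its section is the full 13×7.5 rectangle (perimeter 41.00 mm); the cube at (6, 16) (footprint 13×27) is included at this height (perimeter 80.00 mm); After the difference (first − rest): starting from the 13×7.5 cube, the 13×27 cube at (6, 16) misses the remaining region (no effect) — boundary = 41.00 mm. Overall, the cross-section is a single solid region. Total boundary length (outer) = 41.00 mm.

41.00 mm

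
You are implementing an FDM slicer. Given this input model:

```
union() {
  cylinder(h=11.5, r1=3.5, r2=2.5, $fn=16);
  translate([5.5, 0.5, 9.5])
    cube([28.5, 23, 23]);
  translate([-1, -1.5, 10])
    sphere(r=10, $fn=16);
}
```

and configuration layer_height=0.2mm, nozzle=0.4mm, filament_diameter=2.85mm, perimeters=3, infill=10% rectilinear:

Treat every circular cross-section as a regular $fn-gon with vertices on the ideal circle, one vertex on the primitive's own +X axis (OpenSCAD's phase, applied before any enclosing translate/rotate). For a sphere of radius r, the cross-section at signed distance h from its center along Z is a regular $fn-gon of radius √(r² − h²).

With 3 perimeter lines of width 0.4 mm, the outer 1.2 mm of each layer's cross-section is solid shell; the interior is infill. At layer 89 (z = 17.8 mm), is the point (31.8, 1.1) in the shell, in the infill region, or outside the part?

shell

At z = 17.8 mm: the cone does not reach this height (z outside [0, 11.5]); the cube at (5.5, 0.5) is present — its section is the full 28.5×23 rectangle; the r=10 sphere at (-1, -1.5) contributes a regular 16-gon of circumradius √(10²−7.8²) = 6.258; Merging all regions: the 2 present regions are separate (no shared area or edge), so areas and boundary lengths simply add and each stays a separate island — 2 connected regions. Overall, the cross-section has 2 separate islands. The nearest boundary edge runs (34.00, 0.50)→(5.50, 0.50); distance from the point to it = 0.60 mm. (Shell/infill is judged within the island containing the point — the largest one.) The point is inside the cross-section, 0.60 mm from the nearest boundary — within the 1.2 mm shell band (3 × 0.4).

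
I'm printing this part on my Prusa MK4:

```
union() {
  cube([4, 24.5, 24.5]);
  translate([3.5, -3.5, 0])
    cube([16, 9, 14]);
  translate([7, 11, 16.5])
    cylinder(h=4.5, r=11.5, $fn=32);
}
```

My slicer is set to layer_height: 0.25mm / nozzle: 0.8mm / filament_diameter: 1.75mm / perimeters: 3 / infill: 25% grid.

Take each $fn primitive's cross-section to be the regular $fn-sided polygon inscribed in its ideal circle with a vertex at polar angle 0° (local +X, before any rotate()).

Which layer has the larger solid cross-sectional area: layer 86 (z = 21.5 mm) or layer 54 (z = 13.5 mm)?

Layer 86 (z = 21.5): the 4×24.5 cube contributes its full rectangle (area 98.00 mm²); the cube at (3.5, -3.5) is not intersected at this z (z outside [0, 14]); the cylinder at (7, 11) is not intersected at this z (z outside [16.5, 21]); Taking the union: only the 4×24.5 cube is present, so the union is just that shape — area = 98.00 mm². So its area = 98.00 mm². Layer 54 (z = 13.5): the cube is present — its section is the full 4×24.5 rectangle (area 98.00 mm²); the cube at (3.5, -3.5) (footprint 16×9) is included at this height (area 144.00 mm²); the cylinder at (7, 11) does not reach this height (z outside [16.5, 21]); Merging all regions: the regions partially overlap — summed areas 242.00 mm² minus the doubly-counted overlap 2.75 mm² gives 239.25 mm² — area = 239.25 mm². So its area = 239.25 mm². Layer 54 is larger (239.25 vs 98.00 mm²).

layer 54 (z = 13.5 mm)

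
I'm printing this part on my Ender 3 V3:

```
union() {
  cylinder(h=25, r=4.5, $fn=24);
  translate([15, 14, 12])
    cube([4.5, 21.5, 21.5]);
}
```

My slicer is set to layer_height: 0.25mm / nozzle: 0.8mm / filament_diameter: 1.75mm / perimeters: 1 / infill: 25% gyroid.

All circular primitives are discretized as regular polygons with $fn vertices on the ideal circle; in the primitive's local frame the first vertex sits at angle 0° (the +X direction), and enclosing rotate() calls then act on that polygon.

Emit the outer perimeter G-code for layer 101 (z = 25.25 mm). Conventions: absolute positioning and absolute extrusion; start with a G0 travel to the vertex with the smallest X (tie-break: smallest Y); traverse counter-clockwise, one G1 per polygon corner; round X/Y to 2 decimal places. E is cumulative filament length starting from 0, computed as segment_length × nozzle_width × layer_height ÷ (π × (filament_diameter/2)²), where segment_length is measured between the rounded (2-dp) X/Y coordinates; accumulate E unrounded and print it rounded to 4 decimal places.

G0 X15.00 Y14.00 Z25.25
G1 X19.50 Y14.00 E0.3742
G1 X19.50 Y35.50 E2.1619
G1 X15.00 Y35.50 E2.5361
G1 X15.00 Y14.00 E4.3238

At z = 25.25 mm: the cylinder is not intersected at this z (z outside [0, 25]); the cube at (15, 14) is present — its section is the full 4.5×21.5 rectangle; Merging all regions: only the 4.5×21.5 cube at (15, 14) is present, so the union is just that shape — 1 connected region. The outline is a single polygon with 4 vertices. Extrusion per mm of travel: 0.8 × 0.25 / (π × 0.875²) = 0.083150. Accumulating E over each segment gives final E = 4.3238.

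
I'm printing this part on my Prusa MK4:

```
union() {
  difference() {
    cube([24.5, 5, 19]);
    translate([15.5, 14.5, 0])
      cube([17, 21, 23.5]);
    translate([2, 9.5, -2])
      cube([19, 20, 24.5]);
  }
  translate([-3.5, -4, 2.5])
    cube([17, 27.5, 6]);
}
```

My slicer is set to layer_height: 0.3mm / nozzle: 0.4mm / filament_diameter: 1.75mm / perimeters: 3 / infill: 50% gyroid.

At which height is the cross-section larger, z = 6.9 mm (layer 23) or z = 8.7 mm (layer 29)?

layer 23 (z = 6.9 mm)

Layer 23 (z = 6.9): the cube (footprint 24.5×5) is included at this height (area 122.50 mm²); the cube at (15.5, 14.5) (footprint 17×21) is included at this height (area 357.00 mm²); the cube at (2, 9.5) (footprint 19×20) is included at this height (area 380.00 mm²); After the difference (first − rest): starting from the 24.5×5 cube (122.50 mm²), the 17×21 cube at (15.5, 14.5) misses the remaining region (no effect); the 19×20 cube at (2, 9.5) misses the remaining region (no effect) — area = 122.50 mm²; the cube at (-3.5, -4) is present — its section is the full 17×27.5 rectangle (area 467.50 mm²); Taking the union: the regions partially overlap — summed areas 590.00 mm² minus the doubly-counted overlap 67.50 mm² gives 522.50 mm² — area = 522.50 mm². So its area = 522.50 mm². Layer 29 (z = 8.7): the cube is present — its section is the full 24.5×5 rectangle (area 122.50 mm²); the 17×21 cube at (15.5, 14.5) contributes its full rectangle (area 357.00 mm²); the cube at (2, 9.5) (footprint 19×20) is included at this height (area 380.00 mm²); After the difference (first − rest): starting from the 24.5×5 cube (122.50 mm²), the 17×21 cube at (15.5, 14.5) misses the remaining region (no effect); the 19×20 cube at (2, 9.5) misses the remaining region (no effect) — area = 122.50 mm²; the cube at (-3.5, -4) does not reach this height (z outside [2.5, 8.5]); Merging all regions: only that combined region is present, so the union is just that shape — area = 122.50 mm². So its area = 122.50 mm². Layer 23 is larger (522.50 vs 122.50 mm²).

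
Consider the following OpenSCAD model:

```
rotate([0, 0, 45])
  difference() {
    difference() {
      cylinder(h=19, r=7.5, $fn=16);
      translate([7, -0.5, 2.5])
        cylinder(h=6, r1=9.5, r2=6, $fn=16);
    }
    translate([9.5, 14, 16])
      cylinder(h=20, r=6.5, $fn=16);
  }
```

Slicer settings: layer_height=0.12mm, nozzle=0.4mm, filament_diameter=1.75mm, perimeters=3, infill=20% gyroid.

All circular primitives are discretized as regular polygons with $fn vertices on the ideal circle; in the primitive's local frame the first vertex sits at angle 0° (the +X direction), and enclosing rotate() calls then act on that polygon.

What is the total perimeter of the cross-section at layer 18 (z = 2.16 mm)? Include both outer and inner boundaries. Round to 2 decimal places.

46.82 mm

At z = 2.16 mm: the r=7.5 cylinder gives a regular 16-gon of circumradius 7.5 (constant along its height) (perimeter = 2·16·7.500·sin(180°/16) = 46.82 mm); the cone at (7, -0.5) does not reach this height (z outside [2.5, 8.5]); Taking the first minus the rest: none of the subtracted shapes is present at this height, so the r=7.5 cylinder is unchanged — boundary = 46.82 mm; the cylinder at (9.5, 14) is not intersected at this z (z outside [16, 36]); After the difference (first − rest): none of the subtracted shapes is present at this height, so that combined region is unchanged — boundary = 46.82 mm; (whole slice rotated 45° about Z — lengths, areas and connectivity unchanged). Overall, the cross-section is a single solid region. Total boundary length (outer) = 46.82 mm.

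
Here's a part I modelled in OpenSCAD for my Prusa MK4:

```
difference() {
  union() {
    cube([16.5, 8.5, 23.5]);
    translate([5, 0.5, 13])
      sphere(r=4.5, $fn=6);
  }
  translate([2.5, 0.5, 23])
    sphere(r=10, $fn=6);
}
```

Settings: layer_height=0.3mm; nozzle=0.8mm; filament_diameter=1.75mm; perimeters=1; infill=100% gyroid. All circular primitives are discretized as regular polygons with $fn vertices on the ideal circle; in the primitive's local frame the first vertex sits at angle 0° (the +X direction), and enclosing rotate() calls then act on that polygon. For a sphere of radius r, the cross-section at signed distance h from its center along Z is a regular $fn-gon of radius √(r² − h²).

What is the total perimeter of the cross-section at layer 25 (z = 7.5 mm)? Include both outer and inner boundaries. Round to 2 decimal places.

50.00 mm

At z = 7.5 mm: the 16.5×8.5 cube contributes its full rectangle (perimeter 50.00 mm); the sphere at (5, 0.5) does not reach this height (|z−center|=5.500 > r=4.5); Taking the union: only the 16.5×8.5 cube is present, so the union is just that shape — boundary = 50.00 mm; the sphere at (2.5, 0.5) is not intersected at this z (|z−center|=15.500 > r=10); Subtracting the remaining from the first: none of the subtracted shapes is present at this height, so that combined region is unchanged — boundary = 50.00 mm. Overall, the cross-section is a single solid region. Total boundary length (outer) = 50.00 mm.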